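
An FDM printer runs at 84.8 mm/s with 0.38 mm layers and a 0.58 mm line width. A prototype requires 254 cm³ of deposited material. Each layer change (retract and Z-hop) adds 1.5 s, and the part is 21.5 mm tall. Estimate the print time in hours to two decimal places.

3.80 hours

Bead cross-section: 0.38 × 0.58 → 0.2204 mm².
Toolpath length = 254 cm³ / 0.2204 mm² = 254000 / 0.2204 = 1152450.1 mm.
Time extruding = 1152450.1 / 84.8 = 13590.2 s.
Number of layers: 21.5 / 0.38 → 57 (rounded up).
Non-print overhead: 57 × 1.5 → 85.5 s.
Altogether 13590.2 + 85.5 = 13675.7 s, i.e. 3.80 hours.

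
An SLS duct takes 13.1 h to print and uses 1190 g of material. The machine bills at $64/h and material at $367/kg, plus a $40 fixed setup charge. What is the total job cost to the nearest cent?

$1315.13

Machine-time cost = 64 × 13.1 = $838.40.
Material cost = 367 × 1190/1000, so $436.73.
Total = 838.40 + 436.73 + 40 = $1315.13.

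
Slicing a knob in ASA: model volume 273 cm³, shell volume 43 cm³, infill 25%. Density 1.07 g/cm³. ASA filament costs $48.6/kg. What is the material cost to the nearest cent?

Infill region = 273 − 43, so 230 cm³.
Infill deposited = 0.25 × 230 = 57.5 cm³.
Deposited volume: 43 + 57.5 → 100.5 cm³.
Mass = 100.5 × 1.07, so 107.535 g.
Cost = 107.535 g / 1000 × $48.6/kg = $5.23.

$5.23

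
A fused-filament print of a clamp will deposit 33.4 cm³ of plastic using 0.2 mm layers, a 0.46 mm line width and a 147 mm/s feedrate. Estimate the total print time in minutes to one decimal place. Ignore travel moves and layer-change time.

41.2 minutes

Bead cross-section = 0.2 × 0.46, so 0.092 mm².
Path length: 33400 mm³ / 0.092 mm² → 363043.5 mm.
Print-move time = 363043.5 / 147 = 2469.7 s.
That's 2469.7 s → 41.2 minutes.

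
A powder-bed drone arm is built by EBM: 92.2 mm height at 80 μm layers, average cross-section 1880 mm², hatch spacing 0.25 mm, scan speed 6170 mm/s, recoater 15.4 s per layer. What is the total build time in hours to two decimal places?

5.32 hours

Number of layers: 92.2 / 0.08 → 1153 (rounded up).
Hatch length per layer = 1880 / 0.25 = 7520 mm.
Beam time per layer = 7520 / 6170, so 1.2188 s.
Layer cycle = 1.2188 + 15.4 = 16.6188 s.
Build time = 1153 × 16.6188 = 19161.4764 s = 5.32 hours.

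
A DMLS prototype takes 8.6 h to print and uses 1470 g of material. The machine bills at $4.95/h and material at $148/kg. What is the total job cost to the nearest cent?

Machine cost = 4.95 × 8.6, so $42.57.
Material cost: 148 × 1470/1000 → $217.56.
Total = 42.57 + 217.56 = $260.13.

$260.13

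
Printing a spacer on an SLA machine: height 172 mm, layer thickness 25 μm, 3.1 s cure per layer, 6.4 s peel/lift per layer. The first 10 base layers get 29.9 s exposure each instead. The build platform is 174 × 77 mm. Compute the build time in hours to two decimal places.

18.23 hours

Layer count = ceil(172 / 0.025) = 6880.
Base layers: 10 × (29.9 + 6.4) → 363 s.
Normal layers: 6870 × (3.1 + 6.4) → 65265 s.
Total = 363 + 65265 = 65628 s = 18.23 hours.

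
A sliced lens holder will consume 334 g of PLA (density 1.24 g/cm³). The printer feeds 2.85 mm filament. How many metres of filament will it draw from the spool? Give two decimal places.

Extruded volume: 334/1.24 = 269.3548 cm³ (269354.8 mm³).
Filament cross-section = π × (2.85/2)² = 6.3794 mm².
L = V/A = 269354.8/6.3794 = 42222.59 mm → 42.22 m.

42.22 m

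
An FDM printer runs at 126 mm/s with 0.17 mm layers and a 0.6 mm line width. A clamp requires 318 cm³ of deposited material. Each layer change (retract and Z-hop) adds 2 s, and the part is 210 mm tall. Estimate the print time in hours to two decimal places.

7.56 hours

Line area = 0.17 × 0.6, so 0.102 mm².
Toolpath length = 318 cm³ / 0.102 mm² = 318000 / 0.102 = 3117647.1 mm.
Print-move time: 3117647.1 / 126 → 24743.2 s.
Layer count = ceil(210 / 0.17) = 1236.
Z-hop total: 1236 × 2 → 2472 s.
Total = 24743.2 + 2472 = 27215.2 s = 7.56 hours.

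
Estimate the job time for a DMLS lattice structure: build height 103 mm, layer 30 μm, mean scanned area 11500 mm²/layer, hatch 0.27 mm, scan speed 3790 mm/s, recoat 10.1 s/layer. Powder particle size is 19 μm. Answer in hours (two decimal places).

20.35 hours

Layer count = ceil(103 / 0.03) = 3434.
Per-layer scan distance = 11500 / 0.27 = 42592.6 mm.
Laser time per layer = 42592.6 / 3790, so 11.2382 s.
Per-layer time: 11.2382 + 10.1 → 21.3382 s.
3434 layers × 21.3382 s/layer = 73275.3788 s, i.e. 20.35 hours.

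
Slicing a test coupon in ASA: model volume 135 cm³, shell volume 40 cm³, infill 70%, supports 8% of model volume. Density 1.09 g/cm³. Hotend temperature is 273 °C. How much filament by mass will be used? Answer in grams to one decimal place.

127.9 g

Volume inside the shell = 135 − 40 = 95 cm³.
Infill deposited = 0.70 × 95, so 66.5 cm³.
Support = 0.08 × 135 = 10.8 cm³.
Total extruded = 40 + 66.5 + 10.8 = 117.3 cm³.
Mass = 117.3 × 1.09 = 127.857 g.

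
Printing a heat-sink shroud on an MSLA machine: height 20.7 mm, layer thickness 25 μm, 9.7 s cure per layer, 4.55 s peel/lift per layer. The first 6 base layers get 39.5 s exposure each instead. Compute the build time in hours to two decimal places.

3.33 hours

Layers = ⌈20.7/0.025⌉ = 828.
Base layers: 6 × (39.5 + 4.55) → 264.3 s.
Regular layers = 822 × (9.7 + 4.55) = 11713.5 s.
Sum: 264.3 + 11713.5 = 11977.8 s → 3.33 hours.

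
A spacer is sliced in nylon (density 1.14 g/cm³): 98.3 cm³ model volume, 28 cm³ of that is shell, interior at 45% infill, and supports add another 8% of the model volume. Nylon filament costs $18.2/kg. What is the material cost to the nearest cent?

Infill region: 98.3 − 28 → 70.3 cm³.
Infill deposited = 0.45 × 70.3 = 31.635 cm³.
Support = 0.08 × 98.3, so 7.864 cm³.
Total printed volume: 28 + 31.635 + 7.864 → 67.499 cm³.
Mass = 67.499 × 1.14, so 76.94886 g.
At $18.2/kg: 76.94886/1000 × 18.2 = $1.40.

$1.40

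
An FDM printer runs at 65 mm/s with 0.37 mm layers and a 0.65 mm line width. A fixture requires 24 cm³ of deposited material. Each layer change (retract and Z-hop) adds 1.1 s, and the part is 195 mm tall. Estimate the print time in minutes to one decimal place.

Bead cross-section = 0.37 × 0.65, so 0.2405 mm².
Total extruded path = 24000/0.2405 = 99792.1 mm.
Time extruding: 99792.1 / 65 → 1535.3 s.
Layer count = ceil(195 / 0.37) = 528.
Z-hop total = 528 × 1.1 = 580.8 s.
Total = 1535.3 + 580.8 = 2116.1 s = 35.3 minutes.

35.3 minutes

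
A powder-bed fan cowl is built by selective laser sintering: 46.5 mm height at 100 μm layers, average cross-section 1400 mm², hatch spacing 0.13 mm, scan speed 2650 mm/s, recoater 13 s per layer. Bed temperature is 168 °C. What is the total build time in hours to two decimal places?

2.20 hours

Number of layers: 46.5 / 0.1 → 465 (rounded up).
Per-layer scan distance = 1400 / 0.13, so 10769.2 mm.
Laser time per layer = 10769.2 / 2650 = 4.0638 s.
Per-layer time = 4.0638 + 13 = 17.0638 s.
Build time = 465 × 17.0638 = 7934.667 s = 2.20 hours.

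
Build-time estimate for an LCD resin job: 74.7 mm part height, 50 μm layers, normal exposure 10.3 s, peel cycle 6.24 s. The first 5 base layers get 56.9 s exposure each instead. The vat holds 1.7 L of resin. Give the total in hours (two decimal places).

Layers = ⌈74.7/0.05⌉ = 1494.
Base layers: 5 × (56.9 + 6.24) → 315.7 s.
Normal layers = 1489 × (10.3 + 6.24) = 24628.06 s.
Sum: 315.7 + 24628.06 = 24943.76 s → 6.93 hours.

6.93 hours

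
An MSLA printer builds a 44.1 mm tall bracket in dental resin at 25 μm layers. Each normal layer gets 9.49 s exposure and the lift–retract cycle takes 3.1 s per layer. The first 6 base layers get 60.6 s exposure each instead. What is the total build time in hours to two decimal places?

Number of layers: 44.1 / 0.025 → 1764 (rounded up).
Base layers = 6 × (60.6 + 3.1), so 382.2 s.
Normal layers = 1758 × (9.49 + 3.1) = 22133.22 s.
Sum: 382.2 + 22133.22 = 22515.42 s → 6.25 hours.

6.25 hours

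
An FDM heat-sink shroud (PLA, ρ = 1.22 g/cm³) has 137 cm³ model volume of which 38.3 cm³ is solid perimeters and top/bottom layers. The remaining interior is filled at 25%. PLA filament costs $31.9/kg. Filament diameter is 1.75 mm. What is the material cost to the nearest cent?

Interior volume: 137 − 38.3 → 98.7 cm³.
Infill deposited = 0.25 × 98.7, so 24.675 cm³.
Total extruded: 38.3 + 24.675 → 62.975 cm³.
Mass: 62.975 × 1.22 → 76.8295 g.
At $31.9/kg: 76.8295/1000 × 31.9 = $2.45.

$2.45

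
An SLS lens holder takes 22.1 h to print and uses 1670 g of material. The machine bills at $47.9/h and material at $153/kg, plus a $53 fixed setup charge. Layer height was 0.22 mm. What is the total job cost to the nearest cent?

Machine-time cost = 47.9 × 22.1, so $1058.59.
Material charge = 153 × 1670/1000, so $255.51.
Adding setup: 1058.59 + 255.51 + 53 → $1367.10.

$1367.10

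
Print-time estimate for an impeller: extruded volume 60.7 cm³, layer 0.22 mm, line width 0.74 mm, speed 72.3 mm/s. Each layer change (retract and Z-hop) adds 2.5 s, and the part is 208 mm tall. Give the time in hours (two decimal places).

Bead cross-section = 0.22 × 0.74 = 0.1628 mm².
Path length: 60700 mm³ / 0.1628 mm² → 372850.1 mm.
Print-move time = 372850.1 / 72.3 = 5157 s.
Number of layers: 208 / 0.22 → 946 (rounded up).
Z-hop total = 946 × 2.5, so 2365 s.
Total = 5157 + 2365 = 7522 s = 2.09 hours.

2.09 hours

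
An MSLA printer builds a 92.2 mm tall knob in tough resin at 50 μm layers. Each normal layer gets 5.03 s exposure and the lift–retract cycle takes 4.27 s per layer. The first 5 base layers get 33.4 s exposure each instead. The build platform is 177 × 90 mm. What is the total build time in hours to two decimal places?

Number of layers: 92.2 / 0.05 → 1844 (rounded up).
Bottom layers: 5 × (33.4 + 4.27) → 188.35 s.
Normal layers: 1839 × (5.03 + 4.27) → 17102.7 s.
Total = 188.35 + 17102.7 = 17291.05 s = 4.80 hours.

4.80 hours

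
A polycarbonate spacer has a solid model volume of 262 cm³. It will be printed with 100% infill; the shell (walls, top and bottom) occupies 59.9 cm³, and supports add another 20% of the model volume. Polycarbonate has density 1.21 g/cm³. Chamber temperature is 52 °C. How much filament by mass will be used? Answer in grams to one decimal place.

380.4 g

Interior volume = 262 − 59.9, so 202.1 cm³.
Infill deposited = 1.00 × 202.1, so 202.1 cm³.
Support = 0.20 × 262 = 52.4 cm³.
Total extruded: 59.9 + 202.1 + 52.4 → 314.4 cm³.
Mass = 314.4 × 1.21 = 380.424 g.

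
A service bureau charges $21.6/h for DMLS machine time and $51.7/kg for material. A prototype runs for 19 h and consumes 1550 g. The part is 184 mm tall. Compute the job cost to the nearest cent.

$490.54

Machine cost = 21.6 × 19, so $410.40.
Material charge = 51.7 × 1550/1000 = $80.135.
Total = 410.40 + 80.135 = 490.535 ≈ $490.54.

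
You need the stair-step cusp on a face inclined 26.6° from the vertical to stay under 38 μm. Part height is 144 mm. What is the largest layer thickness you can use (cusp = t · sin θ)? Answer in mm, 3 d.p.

sin(26.6°) = 0.4478; t_max = 0.038/0.4478 = 0.085 mm.

0.085 mm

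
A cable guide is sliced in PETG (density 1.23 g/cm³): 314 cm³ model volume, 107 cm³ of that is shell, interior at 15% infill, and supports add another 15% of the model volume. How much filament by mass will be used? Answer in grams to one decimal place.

Interior volume = 314 − 107, so 207 cm³.
Infill volume = 0.15 × 207, so 31.05 cm³.
Support = 0.15 × 314, so 47.1 cm³.
Total extruded = 107 + 31.05 + 47.1 = 185.15 cm³.
Mass = 185.15 × 1.23 = 227.7345 g.

227.7 g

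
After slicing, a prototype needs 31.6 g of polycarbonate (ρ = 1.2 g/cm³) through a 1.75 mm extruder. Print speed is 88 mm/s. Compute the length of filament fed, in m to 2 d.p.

10.95 m

Volume = 31.6 g / 1.2 g·cm⁻³ = 26.3333 cm³ = 26333.3 mm³.
Filament cross-section = π × (1.75/2)² = 2.4053 mm².
L = V/A = 26333.3/2.4053 = 10948.03 mm → 10.95 m.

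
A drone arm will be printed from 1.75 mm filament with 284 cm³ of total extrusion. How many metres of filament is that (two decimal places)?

A = π r² = π × 0.875² = 2.4053 mm².
Length = 284 cm³ / 2.4053 mm² = 284000 / 2.4053 = 118072.59 mm = 118.07 m.

118.07 m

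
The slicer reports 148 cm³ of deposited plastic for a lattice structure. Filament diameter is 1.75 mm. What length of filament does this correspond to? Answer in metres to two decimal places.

Filament cross-section = π × (1.75/2)² = 2.4053 mm².
Length = 148 cm³ / 2.4053 mm² = 148000 / 2.4053 = 61530.79 mm = 61.53 m.

61.53 m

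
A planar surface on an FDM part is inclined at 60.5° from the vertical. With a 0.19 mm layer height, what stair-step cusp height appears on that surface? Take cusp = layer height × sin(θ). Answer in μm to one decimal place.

165.4 μm

h_c = t·sin θ = 0.19 × 0.8704 = 0.165376 mm (165.4 μm).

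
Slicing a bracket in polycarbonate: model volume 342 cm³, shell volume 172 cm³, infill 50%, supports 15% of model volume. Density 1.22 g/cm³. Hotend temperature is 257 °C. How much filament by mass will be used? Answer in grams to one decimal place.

376.1 g

Interior volume = 342 − 172 = 170 cm³.
Infill volume = 0.50 × 170, so 85 cm³.
Support = 0.15 × 342 = 51.3 cm³.
Deposited volume: 172 + 85 + 51.3 → 308.3 cm³.
Mass = 308.3 × 1.22 = 376.126 g.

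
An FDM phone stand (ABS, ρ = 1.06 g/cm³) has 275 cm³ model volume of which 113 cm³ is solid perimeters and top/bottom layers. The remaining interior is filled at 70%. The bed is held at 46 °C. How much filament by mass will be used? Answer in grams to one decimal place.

240.0 g

Infill region = 275 − 113 = 162 cm³.
Infill volume = 0.70 × 162 = 113.4 cm³.
Total printed volume: 113 + 113.4 → 226.4 cm³.
Mass = 226.4 × 1.06 = 239.984 g.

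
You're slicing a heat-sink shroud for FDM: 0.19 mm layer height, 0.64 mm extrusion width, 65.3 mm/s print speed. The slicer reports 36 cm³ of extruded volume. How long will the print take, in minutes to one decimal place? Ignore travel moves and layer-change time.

75.6 minutes

Line area = 0.19 × 0.64 = 0.1216 mm².
Total extruded path = 36000/0.1216 = 296052.6 mm.
Time extruding = 296052.6 / 65.3 = 4533.7 s.
4533.7 s = 75.6 minutes.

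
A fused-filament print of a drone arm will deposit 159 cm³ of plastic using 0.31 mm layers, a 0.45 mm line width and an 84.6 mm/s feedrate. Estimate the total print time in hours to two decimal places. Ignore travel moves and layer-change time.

Extrusion cross-section = 0.31 × 0.45 = 0.1395 mm².
Total extruded path = 159000/0.1395 = 1139784.9 mm.
Extrusion time = 1139784.9 / 84.6 = 13472.6 s.
In the requested units: 13472.6 s = 3.74 hours.

3.74 hours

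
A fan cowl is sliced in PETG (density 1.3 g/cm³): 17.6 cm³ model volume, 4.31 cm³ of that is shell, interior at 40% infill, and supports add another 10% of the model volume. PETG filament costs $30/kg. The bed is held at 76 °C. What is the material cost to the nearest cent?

Volume inside the shell: 17.6 − 4.31 → 13.29 cm³.
Deposited infill = 0.40 × 13.29 = 5.316 cm³.
Support = 0.10 × 17.6, so 1.76 cm³.
Total extruded = 4.31 + 5.316 + 1.76 = 11.386 cm³.
Mass: 11.386 × 1.3 → 14.8018 g.
Cost = 14.8018 g / 1000 × $30/kg = $0.44.

$0.44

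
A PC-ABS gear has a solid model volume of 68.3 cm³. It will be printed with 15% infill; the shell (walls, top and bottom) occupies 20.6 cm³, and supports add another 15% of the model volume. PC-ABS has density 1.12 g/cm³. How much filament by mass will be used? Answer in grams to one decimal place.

42.6 g

Volume inside the shell: 68.3 − 20.6 → 47.7 cm³.
Infill deposited = 0.15 × 47.7, so 7.155 cm³.
Support: 0.15 × 68.3 → 10.245 cm³.
Total extruded = 20.6 + 7.155 + 10.245 = 38 cm³.
Mass = 38 × 1.12 = 42.56 g.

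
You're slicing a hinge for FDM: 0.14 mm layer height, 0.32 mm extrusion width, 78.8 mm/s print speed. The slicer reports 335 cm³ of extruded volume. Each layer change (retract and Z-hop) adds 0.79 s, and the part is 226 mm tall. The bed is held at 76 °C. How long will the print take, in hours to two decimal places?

Bead cross-section: 0.14 × 0.32 → 0.0448 mm².
Path length: 335000 mm³ / 0.0448 mm² → 7477678.6 mm.
Extrusion time = 7477678.6 / 78.8, so 94894.4 s.
Layers = ⌈226/0.14⌉ = 1615.
Non-print overhead = 1615 × 0.79, so 1275.85 s.
Total = 94894.4 + 1275.85 = 96170.25 s = 26.71 hours.

26.71 hours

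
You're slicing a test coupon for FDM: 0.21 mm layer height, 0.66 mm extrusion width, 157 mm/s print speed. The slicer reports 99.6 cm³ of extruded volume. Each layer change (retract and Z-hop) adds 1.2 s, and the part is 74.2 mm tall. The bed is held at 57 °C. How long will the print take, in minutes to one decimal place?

Extrusion cross-section = 0.21 × 0.66 = 0.1386 mm².
Toolpath length = 99.6 cm³ / 0.1386 mm² = 99600 / 0.1386 = 718614.7 mm.
Print-move time = 718614.7 / 157, so 4577.2 s.
Layers = ⌈74.2/0.21⌉ = 354.
Layer-change overhead = 354 × 1.2, so 424.8 s.
Total = 4577.2 + 424.8 = 5002 s = 83.4 minutes.

83.4 minutes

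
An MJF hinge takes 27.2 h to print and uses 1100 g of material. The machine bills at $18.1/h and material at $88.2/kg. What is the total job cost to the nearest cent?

$589.34

Time charge: 18.1 × 27.2 → $492.32.
Material cost = 88.2 × 1100/1000 = $97.02.
Job cost: 492.32 + 97.02 = $589.34.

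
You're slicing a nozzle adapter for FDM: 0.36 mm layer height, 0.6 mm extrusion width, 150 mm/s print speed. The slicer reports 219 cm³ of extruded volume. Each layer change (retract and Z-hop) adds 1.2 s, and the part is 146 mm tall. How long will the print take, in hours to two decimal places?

2.01 hours

Bead cross-section = 0.36 × 0.6 = 0.216 mm².
Total extruded path = 219000/0.216 = 1013888.9 mm.
Extrusion time = 1013888.9 / 150 = 6759.3 s.
Layer count = ceil(146 / 0.36) = 406.
Non-print overhead = 406 × 1.2 = 487.2 s.
Total = 6759.3 + 487.2 = 7246.5 s = 2.01 hours.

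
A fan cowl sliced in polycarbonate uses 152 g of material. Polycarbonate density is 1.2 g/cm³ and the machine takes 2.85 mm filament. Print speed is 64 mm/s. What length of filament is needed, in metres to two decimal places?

Extruded volume: 152/1.2 = 126.6667 cm³ (126666.7 mm³).
Cross-section of 2.85 mm filament: π·(2.85/2)² = 6.3794 mm².
Length = 126666.7 / 6.3794 = 19855.58 mm = 19.86 m.

19.86 m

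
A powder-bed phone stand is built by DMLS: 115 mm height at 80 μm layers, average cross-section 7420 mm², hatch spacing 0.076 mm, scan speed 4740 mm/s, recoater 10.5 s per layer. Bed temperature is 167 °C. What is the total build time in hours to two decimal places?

12.42 hours

Number of layers: 115 / 0.08 → 1438 (rounded up).
Per-layer scan distance = 7420 / 0.076 = 97631.6 mm.
Scan time per layer: 97631.6 / 4740 → 20.5974 s.
Layer cycle = 20.5974 + 10.5, so 31.0974 s.
Total: 1438 × 31.0974 s = 44718.0612 s → 12.42 hours.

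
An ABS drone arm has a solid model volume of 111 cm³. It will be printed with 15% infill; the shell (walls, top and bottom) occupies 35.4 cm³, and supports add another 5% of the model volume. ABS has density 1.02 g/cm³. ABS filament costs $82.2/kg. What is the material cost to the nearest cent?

Infill region: 111 − 35.4 → 75.6 cm³.
Deposited infill = 0.15 × 75.6, so 11.34 cm³.
Support = 0.05 × 111, so 5.55 cm³.
Total extruded = 35.4 + 11.34 + 5.55 = 52.29 cm³.
Mass = 52.29 × 1.02 = 53.3358 g.
Cost = 53.3358 g / 1000 × $82.2/kg = $4.38.

$4.38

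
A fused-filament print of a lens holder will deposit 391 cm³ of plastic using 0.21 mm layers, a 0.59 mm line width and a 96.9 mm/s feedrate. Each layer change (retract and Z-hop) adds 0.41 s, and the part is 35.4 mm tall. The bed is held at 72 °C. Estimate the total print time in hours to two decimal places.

Extrusion cross-section = 0.21 × 0.59 = 0.1239 mm².
Toolpath length = 391 cm³ / 0.1239 mm² = 391000 / 0.1239 = 3155770.8 mm.
Extrusion time = 3155770.8 / 96.9 = 32567.3 s.
Layer count = ceil(35.4 / 0.21) = 169.
Non-print overhead = 169 × 0.41 = 69.29 s.
Altogether 32567.3 + 69.29 = 32636.59 s, i.e. 9.07 hours.

9.07 hours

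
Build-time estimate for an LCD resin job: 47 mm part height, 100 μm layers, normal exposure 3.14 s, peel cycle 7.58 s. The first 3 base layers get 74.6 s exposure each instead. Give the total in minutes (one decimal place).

87.5 minutes

Layers = ⌈47/0.1⌉ = 470.
Base layers: 3 × (74.6 + 7.58) → 246.54 s.
Regular layers = 467 × (3.14 + 7.58), so 5006.24 s.
Total = 246.54 + 5006.24 = 5252.78 s = 87.5 minutes.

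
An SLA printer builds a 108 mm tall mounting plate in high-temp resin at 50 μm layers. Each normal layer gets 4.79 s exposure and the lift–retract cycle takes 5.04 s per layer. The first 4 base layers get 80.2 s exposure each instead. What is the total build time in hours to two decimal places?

Layers = ⌈108/0.05⌉ = 2160.
Burn-in layers = 4 × (80.2 + 5.04), so 340.96 s.
Remaining layers: 2156 × (4.79 + 5.04) → 21193.48 s.
Sum: 340.96 + 21193.48 = 21534.44 s → 5.98 hours.

5.98 hours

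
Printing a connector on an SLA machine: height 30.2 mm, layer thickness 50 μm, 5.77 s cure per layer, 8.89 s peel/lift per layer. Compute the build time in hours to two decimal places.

2.46 hours

Number of layers: 30.2 / 0.05 → 604 (rounded up).
Per-layer time = 5.77 + 8.89 = 14.66 s.
Build time: 604 × 14.66 s = 8854.64 s, i.e. 2.46 hours.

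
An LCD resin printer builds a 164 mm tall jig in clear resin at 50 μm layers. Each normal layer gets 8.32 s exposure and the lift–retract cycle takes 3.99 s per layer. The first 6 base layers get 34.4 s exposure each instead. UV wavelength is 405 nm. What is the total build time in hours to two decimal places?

Number of layers: 164 / 0.05 → 3280 (rounded up).
Bottom layers: 6 × (34.4 + 3.99) → 230.34 s.
Normal layers = 3274 × (8.32 + 3.99) = 40302.94 s.
Sum: 230.34 + 40302.94 = 40533.28 s → 11.26 hours.

11.26 hours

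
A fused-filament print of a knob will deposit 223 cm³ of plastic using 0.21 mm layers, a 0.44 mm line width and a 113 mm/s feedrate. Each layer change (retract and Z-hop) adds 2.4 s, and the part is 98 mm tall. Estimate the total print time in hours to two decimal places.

6.24 hours

Bead cross-section: 0.21 × 0.44 → 0.0924 mm².
Toolpath length = 223 cm³ / 0.0924 mm² = 223000 / 0.0924 = 2413419.9 mm.
Extrusion time = 2413419.9 / 113, so 21357.7 s.
Layers = ⌈98/0.21⌉ = 467.
Non-print overhead: 467 × 2.4 → 1120.8 s.
Altogether 21357.7 + 1120.8 = 22478.5 s, i.e. 6.24 hours.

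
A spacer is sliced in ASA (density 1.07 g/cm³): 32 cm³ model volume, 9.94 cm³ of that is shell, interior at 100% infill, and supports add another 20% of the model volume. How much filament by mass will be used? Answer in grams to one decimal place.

Interior volume = 32 − 9.94 = 22.06 cm³.
Infill volume = 1.00 × 22.06 = 22.06 cm³.
Support = 0.20 × 32, so 6.4 cm³.
Total extruded: 9.94 + 22.06 + 6.4 → 38.4 cm³.
Mass = 38.4 × 1.07 = 41.088 g.

41.1 g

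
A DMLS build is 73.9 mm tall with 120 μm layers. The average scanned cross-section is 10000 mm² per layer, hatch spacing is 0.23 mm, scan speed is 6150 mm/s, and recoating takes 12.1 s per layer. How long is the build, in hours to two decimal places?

Number of layers: 73.9 / 0.12 → 616 (rounded up).
Per-layer scan distance = 10000 / 0.23 = 43478.3 mm.
Laser time per layer: 43478.3 / 6150 → 7.0696 s.
Layer cycle: 7.0696 + 12.1 → 19.1696 s.
616 layers × 19.1696 s/layer = 11808.4736 s, i.e. 3.28 hours.

3.28 hours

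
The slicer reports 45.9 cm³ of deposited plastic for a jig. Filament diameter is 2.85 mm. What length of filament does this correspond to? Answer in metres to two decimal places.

7.20 m

Filament cross-section = π × (2.85/2)² = 6.3794 mm².
L = 45900 mm³ / 6.3794 mm² = 7195.03 mm, i.e. 7.20 m.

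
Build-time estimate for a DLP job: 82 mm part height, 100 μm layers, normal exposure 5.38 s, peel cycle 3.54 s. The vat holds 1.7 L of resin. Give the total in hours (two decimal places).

Number of layers: 82 / 0.1 → 820 (rounded up).
Per-layer time = 5.38 + 3.54, so 8.92 s.
Build time: 820 × 8.92 s = 7314.4 s, i.e. 2.03 hours.

2.03 hours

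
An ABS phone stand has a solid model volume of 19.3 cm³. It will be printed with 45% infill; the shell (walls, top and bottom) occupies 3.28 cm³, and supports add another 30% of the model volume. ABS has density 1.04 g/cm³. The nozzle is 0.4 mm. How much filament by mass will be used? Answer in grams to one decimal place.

16.9 g

Volume inside the shell = 19.3 − 3.28 = 16.02 cm³.
Infill volume = 0.45 × 16.02, so 7.209 cm³.
Support = 0.30 × 19.3, so 5.79 cm³.
Total extruded: 3.28 + 7.209 + 5.79 → 16.279 cm³.
Mass = 16.279 × 1.04, so 16.93016 g.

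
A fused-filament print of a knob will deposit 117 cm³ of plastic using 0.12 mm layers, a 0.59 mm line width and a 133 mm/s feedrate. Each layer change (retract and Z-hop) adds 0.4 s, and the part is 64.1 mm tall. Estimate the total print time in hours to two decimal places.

3.51 hours

Bead cross-section = 0.12 × 0.59 = 0.0708 mm².
Path length: 117000 mm³ / 0.0708 mm² → 1652542.4 mm.
Print-move time: 1652542.4 / 133 → 12425.1 s.
Layers = ⌈64.1/0.12⌉ = 535.
Layer-change overhead = 535 × 0.4 = 214 s.
Total = 12425.1 + 214 = 12639.1 s = 3.51 hours.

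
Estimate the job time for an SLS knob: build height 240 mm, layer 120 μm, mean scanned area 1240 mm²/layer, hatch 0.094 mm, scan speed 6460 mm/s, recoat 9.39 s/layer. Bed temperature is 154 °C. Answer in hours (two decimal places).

Layers = ⌈240/0.12⌉ = 2000.
Scan path per layer = 1240 / 0.094 = 13191.5 mm.
Per-layer scan time = 13191.5 / 6460 = 2.042 s.
Time per layer = 2.042 + 9.39 = 11.432 s.
Build time = 2000 × 11.432 = 22864 s = 6.35 hours.

6.35 hours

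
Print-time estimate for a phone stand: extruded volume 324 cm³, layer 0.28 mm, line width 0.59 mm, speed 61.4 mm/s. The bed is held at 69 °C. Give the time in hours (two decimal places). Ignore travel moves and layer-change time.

Extrusion cross-section: 0.28 × 0.59 → 0.1652 mm².
Total extruded path = 324000/0.1652 = 1961259.1 mm.
Time extruding: 1961259.1 / 61.4 → 31942.3 s.
That's 31942.3 s → 8.87 hours.

8.87 hours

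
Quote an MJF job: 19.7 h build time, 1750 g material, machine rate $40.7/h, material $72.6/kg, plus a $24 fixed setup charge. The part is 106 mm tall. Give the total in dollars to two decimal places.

$952.84

Time charge = 40.7 × 19.7, so $801.79.
Material charge: 72.6 × 1750/1000 → $127.05.
Total = 801.79 + 127.05 + 24 = $952.84.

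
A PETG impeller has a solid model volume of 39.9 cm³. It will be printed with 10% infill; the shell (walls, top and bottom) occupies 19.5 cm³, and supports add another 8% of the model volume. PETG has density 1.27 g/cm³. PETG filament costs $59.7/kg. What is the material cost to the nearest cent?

Interior volume = 39.9 − 19.5 = 20.4 cm³.
Infill deposited = 0.10 × 20.4, so 2.04 cm³.
Support: 0.08 × 39.9 → 3.192 cm³.
Deposited volume = 19.5 + 2.04 + 3.192, so 24.732 cm³.
Mass = 24.732 × 1.27, so 31.40964 g.
At $59.7/kg: 31.40964/1000 × 59.7 = $1.88.

$1.88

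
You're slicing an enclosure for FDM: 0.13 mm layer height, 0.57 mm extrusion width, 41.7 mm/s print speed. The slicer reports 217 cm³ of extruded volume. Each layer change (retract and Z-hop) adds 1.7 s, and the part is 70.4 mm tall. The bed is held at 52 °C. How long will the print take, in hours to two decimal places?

19.76 hours

Bead cross-section: 0.13 × 0.57 → 0.0741 mm².
Path length: 217000 mm³ / 0.0741 mm² → 2928475 mm.
Print-move time = 2928475 / 41.7, so 70227.2 s.
Layer count = ceil(70.4 / 0.13) = 542.
Z-hop total = 542 × 1.7, so 921.4 s.
Altogether 70227.2 + 921.4 = 71148.6 s, i.e. 19.76 hours.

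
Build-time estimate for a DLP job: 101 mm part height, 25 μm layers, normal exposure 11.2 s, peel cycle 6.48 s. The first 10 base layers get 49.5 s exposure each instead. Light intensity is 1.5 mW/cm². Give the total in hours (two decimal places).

Layer count = ceil(101 / 0.025) = 4040.
Bottom layers = 10 × (49.5 + 6.48), so 559.8 s.
Remaining layers = 4030 × (11.2 + 6.48), so 71250.4 s.
Sum: 559.8 + 71250.4 = 71810.2 s → 19.95 hours.

19.95 hours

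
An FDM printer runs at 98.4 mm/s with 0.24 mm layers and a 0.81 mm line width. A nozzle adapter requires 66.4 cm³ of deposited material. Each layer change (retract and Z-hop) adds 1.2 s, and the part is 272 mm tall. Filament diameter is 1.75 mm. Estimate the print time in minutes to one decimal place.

Extrusion cross-section = 0.24 × 0.81 = 0.1944 mm².
Toolpath length = 66.4 cm³ / 0.1944 mm² = 66400 / 0.1944 = 341563.8 mm.
Extrusion time: 341563.8 / 98.4 → 3471.2 s.
Layer count = ceil(272 / 0.24) = 1134.
Z-hop total = 1134 × 1.2 = 1360.8 s.
Altogether 3471.2 + 1360.8 = 4832 s, i.e. 80.5 minutes.

80.5 minutes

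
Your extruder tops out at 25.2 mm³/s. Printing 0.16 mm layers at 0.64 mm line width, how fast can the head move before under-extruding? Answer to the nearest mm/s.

246 mm/s

Bead cross-section = 0.16 × 0.64 = 0.1024 mm².
Max speed = 25.2 / 0.1024 = 246.09 ≈ 246 mm/s.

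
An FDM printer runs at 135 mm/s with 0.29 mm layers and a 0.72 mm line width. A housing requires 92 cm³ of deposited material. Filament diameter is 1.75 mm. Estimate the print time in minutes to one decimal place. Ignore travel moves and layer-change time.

Extrusion cross-section = 0.29 × 0.72 = 0.2088 mm².
Path length: 92000 mm³ / 0.2088 mm² → 440613 mm.
Time extruding = 440613 / 135 = 3263.8 s.
In the requested units: 3263.8 s = 54.4 minutes.

54.4 minutes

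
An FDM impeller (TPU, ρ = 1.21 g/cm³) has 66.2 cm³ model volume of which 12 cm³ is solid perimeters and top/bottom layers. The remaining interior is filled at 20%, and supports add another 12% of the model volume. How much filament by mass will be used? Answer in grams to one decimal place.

Infill region = 66.2 − 12 = 54.2 cm³.
Deposited infill: 0.20 × 54.2 → 10.84 cm³.
Support = 0.12 × 66.2, so 7.944 cm³.
Total printed volume: 12 + 10.84 + 7.944 → 30.784 cm³.
Mass = 30.784 × 1.21, so 37.24864 g.

37.2 g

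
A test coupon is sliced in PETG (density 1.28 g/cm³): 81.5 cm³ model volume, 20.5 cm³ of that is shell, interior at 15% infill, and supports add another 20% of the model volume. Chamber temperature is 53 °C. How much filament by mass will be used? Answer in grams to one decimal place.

58.8 g

Interior volume = 81.5 − 20.5 = 61 cm³.
Deposited infill = 0.15 × 61, so 9.15 cm³.
Support = 0.20 × 81.5, so 16.3 cm³.
Total extruded = 20.5 + 9.15 + 16.3 = 45.95 cm³.
Mass = 45.95 × 1.28 = 58.816 g.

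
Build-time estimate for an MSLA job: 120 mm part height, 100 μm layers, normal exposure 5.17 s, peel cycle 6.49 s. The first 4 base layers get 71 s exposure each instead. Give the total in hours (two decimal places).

3.96 hours

Layers = ⌈120/0.1⌉ = 1200.
Bottom layers: 4 × (71 + 6.49) → 309.96 s.
Normal layers: 1196 × (5.17 + 6.49) → 13945.36 s.
Sum: 309.96 + 13945.36 = 14255.32 s → 3.96 hours.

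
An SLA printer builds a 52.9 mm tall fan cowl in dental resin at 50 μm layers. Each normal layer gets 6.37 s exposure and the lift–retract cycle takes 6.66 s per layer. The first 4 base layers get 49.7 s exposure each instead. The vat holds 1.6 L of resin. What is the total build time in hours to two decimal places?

3.88 hours

Layers = ⌈52.9/0.05⌉ = 1058.
Base layers: 4 × (49.7 + 6.66) → 225.44 s.
Regular layers: 1054 × (6.37 + 6.66) → 13733.62 s.
Sum: 225.44 + 13733.62 = 13959.06 s → 3.88 hours.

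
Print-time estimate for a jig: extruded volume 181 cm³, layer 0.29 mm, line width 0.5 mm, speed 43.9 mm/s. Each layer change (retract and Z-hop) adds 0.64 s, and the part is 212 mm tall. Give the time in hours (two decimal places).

8.03 hours

Line area = 0.29 × 0.5, so 0.145 mm².
Toolpath length = 181 cm³ / 0.145 mm² = 181000 / 0.145 = 1248275.9 mm.
Print-move time = 1248275.9 / 43.9 = 28434.5 s.
Number of layers: 212 / 0.29 → 732 (rounded up).
Layer-change overhead = 732 × 0.64, so 468.48 s.
Total = 28434.5 + 468.48 = 28902.98 s = 8.03 hours.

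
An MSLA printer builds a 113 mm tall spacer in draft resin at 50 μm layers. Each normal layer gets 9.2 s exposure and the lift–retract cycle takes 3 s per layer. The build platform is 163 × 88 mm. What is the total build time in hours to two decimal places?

Number of layers: 113 / 0.05 → 2260 (rounded up).
Each layer takes: 9.2 + 3 → 12.2 s.
Build time: 2260 × 12.2 s = 27572 s, i.e. 7.66 hours.

7.66 hours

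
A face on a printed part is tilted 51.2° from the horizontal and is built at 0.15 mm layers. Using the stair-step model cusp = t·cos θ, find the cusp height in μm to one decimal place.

94.0 μm

h_c = t·cos θ = 0.15 × 0.6266 = 0.09399 mm (94.0 μm).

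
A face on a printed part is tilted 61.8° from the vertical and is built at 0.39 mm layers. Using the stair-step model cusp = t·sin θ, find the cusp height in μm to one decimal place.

Cusp = layer height × sin(61.8°) = 0.39 × 0.8813 = 0.343707 mm = 343.7 μm.

343.7 μm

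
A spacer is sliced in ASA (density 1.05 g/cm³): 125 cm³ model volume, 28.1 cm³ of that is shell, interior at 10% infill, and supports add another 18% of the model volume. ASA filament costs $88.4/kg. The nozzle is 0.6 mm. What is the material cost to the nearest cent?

$5.60

Interior volume = 125 − 28.1 = 96.9 cm³.
Infill deposited = 0.10 × 96.9, so 9.69 cm³.
Support: 0.18 × 125 → 22.5 cm³.
Total printed volume = 28.1 + 9.69 + 22.5, so 60.29 cm³.
Mass = 60.29 × 1.05, so 63.3045 g.
At $88.4/kg: 63.3045/1000 × 88.4 = $5.60.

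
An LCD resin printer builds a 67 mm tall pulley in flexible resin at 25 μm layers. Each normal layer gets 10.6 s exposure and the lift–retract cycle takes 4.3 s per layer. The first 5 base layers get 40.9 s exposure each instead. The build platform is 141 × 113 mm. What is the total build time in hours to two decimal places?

Number of layers: 67 / 0.025 → 2680 (rounded up).
Base layers: 5 × (40.9 + 4.3) → 226 s.
Remaining layers: 2675 × (10.6 + 4.3) → 39857.5 s.
Total = 226 + 39857.5 = 40083.5 s = 11.13 hours.

11.13 hours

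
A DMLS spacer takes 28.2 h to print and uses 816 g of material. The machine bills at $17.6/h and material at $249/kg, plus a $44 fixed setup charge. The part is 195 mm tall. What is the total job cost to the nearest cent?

Machine-time cost: 17.6 × 28.2 → $496.32.
Feedstock cost = 249 × 816/1000, so $203.184.
Total = 496.32 + 203.184 + 44 = 743.504 ≈ $743.50.

$743.50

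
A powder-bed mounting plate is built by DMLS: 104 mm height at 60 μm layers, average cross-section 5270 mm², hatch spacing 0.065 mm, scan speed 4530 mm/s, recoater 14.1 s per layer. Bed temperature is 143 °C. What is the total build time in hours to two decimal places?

15.41 hours

Layer count = ceil(104 / 0.06) = 1734.
Hatch length per layer = 5270 / 0.065 = 81076.9 mm.
Scan time per layer = 81076.9 / 4530, so 17.8978 s.
Time per layer = 17.8978 + 14.1 = 31.9978 s.
Build time = 1734 × 31.9978 = 55484.1852 s = 15.41 hours.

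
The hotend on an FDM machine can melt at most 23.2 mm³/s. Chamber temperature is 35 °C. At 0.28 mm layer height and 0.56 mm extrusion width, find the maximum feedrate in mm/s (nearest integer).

Extrusion cross-section = 0.28 × 0.56 = 0.1568 mm².
Max speed = 23.2 / 0.1568 = 147.96 ≈ 148 mm/s.

148 mm/s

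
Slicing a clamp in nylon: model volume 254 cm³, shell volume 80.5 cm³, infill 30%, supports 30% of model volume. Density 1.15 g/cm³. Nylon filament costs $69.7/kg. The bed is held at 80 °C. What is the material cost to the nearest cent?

Volume inside the shell: 254 − 80.5 → 173.5 cm³.
Infill deposited = 0.30 × 173.5, so 52.05 cm³.
Support = 0.30 × 254 = 76.2 cm³.
Deposited volume: 80.5 + 52.05 + 76.2 → 208.75 cm³.
Mass = 208.75 × 1.15, so 240.0625 g.
Cost = 240.0625 g / 1000 × $69.7/kg = $16.73.

$16.73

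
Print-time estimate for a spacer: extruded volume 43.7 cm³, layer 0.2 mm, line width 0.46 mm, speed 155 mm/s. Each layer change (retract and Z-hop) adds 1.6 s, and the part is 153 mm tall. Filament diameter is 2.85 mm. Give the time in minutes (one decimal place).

Extrusion cross-section: 0.2 × 0.46 → 0.092 mm².
Toolpath length = 43.7 cm³ / 0.092 mm² = 43700 / 0.092 = 475000 mm.
Time extruding: 475000 / 155 → 3064.5 s.
Layer count = ceil(153 / 0.2) = 765.
Non-print overhead: 765 × 1.6 → 1224 s.
Altogether 3064.5 + 1224 = 4288.5 s, i.e. 71.5 minutes.

71.5 minutes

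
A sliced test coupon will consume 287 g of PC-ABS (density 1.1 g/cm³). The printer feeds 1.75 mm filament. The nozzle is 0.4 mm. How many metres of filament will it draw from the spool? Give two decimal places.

108.47 m

Extruded volume: 287/1.1 = 260.9091 cm³ (260909.1 mm³).
Filament cross-section = π × (1.75/2)² = 2.4053 mm².
Length = 260909.1 / 2.4053 = 108472.58 mm = 108.47 m.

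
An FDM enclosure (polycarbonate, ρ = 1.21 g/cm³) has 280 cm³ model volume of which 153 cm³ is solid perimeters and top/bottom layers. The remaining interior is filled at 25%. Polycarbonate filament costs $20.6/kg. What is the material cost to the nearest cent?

Volume inside the shell: 280 − 153 → 127 cm³.
Deposited infill: 0.25 × 127 → 31.75 cm³.
Total extruded = 153 + 31.75, so 184.75 cm³.
Mass = 184.75 × 1.21 = 223.5475 g.
Cost = 223.5475 g / 1000 × $20.6/kg = $4.61.

$4.61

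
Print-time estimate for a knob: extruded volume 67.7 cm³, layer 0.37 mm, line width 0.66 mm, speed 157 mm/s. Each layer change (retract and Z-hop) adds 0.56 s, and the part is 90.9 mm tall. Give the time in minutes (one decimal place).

Bead cross-section = 0.37 × 0.66 = 0.2442 mm².
Total extruded path = 67700/0.2442 = 277231.8 mm.
Print-move time = 277231.8 / 157 = 1765.8 s.
Layer count = ceil(90.9 / 0.37) = 246.
Layer-change overhead = 246 × 0.56, so 137.76 s.
Altogether 1765.8 + 137.76 = 1903.56 s, i.e. 31.7 minutes.

31.7 minutes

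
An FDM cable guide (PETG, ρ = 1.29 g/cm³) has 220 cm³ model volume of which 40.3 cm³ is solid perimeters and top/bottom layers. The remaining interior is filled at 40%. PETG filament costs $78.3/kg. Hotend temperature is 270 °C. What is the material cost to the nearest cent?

Interior volume: 220 − 40.3 → 179.7 cm³.
Infill volume = 0.40 × 179.7, so 71.88 cm³.
Deposited volume = 40.3 + 71.88, so 112.18 cm³.
Mass: 112.18 × 1.29 → 144.7122 g.
Cost = 144.7122 g / 1000 × $78.3/kg = $11.33.

$11.33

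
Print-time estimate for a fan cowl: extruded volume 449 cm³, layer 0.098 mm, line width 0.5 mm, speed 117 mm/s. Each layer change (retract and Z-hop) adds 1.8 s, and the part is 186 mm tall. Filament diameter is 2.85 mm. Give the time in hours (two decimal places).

Line area: 0.098 × 0.5 → 0.049 mm².
Toolpath length = 449 cm³ / 0.049 mm² = 449000 / 0.049 = 9163265.3 mm.
Time extruding: 9163265.3 / 117 → 78318.5 s.
Layer count = ceil(186 / 0.098) = 1898.
Layer-change overhead: 1898 × 1.8 → 3416.4 s.
Altogether 78318.5 + 3416.4 = 81734.9 s, i.e. 22.70 hours.

22.70 hours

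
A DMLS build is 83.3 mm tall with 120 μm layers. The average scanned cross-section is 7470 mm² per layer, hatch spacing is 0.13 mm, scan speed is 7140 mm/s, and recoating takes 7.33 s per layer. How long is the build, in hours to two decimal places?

2.97 hours

Layers = ⌈83.3/0.12⌉ = 695.
Per-layer scan distance = 7470 / 0.13 = 57461.5 mm.
Laser time per layer = 57461.5 / 7140 = 8.0478 s.
Time per layer: 8.0478 + 7.33 → 15.3778 s.
Build time = 695 × 15.3778 = 10687.571 s = 2.97 hours.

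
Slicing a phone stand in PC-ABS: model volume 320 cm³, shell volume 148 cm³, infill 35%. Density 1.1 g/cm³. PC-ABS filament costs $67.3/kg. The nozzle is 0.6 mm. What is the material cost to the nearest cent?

Infill region = 320 − 148 = 172 cm³.
Infill volume = 0.35 × 172 = 60.2 cm³.
Deposited volume = 148 + 60.2, so 208.2 cm³.
Mass: 208.2 × 1.1 → 229.02 g.
At $67.3/kg: 229.02/1000 × 67.3 = $15.41.

$15.41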